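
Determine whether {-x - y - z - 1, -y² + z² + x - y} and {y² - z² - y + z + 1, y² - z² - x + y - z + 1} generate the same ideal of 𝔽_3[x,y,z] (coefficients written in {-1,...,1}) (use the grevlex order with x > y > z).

No, the ideals differ.

Equality of ideals is decidable: compute both reduced Gröbner bases (unique for the ordering) and check whether they agree.
Buchberger on the first generating set:
f_1 = -x - y - z - 1, LT = x.
f_2 = -y² + z² + x - y, LT = y².

The S-polynomials (S(f_1,f_2)) all reduce to 0 modulo the current basis, so we have a Gröbner basis.
Inter-reduce: drop elements whose leading term is divisible by another's, tail-reduce, and make monic.
Reduced Gröbner basis: {y² - z² - y + z + 1, x + y + z + 1}.

Buchberger on the second generating set:
h_1 = y² - z² - y + z + 1, LT = y².
h_2 = y² - z² - x + y - z + 1, LT = y².

S(h_1,h_2): lcm = y². S = x + y - z.
  leading term x: no divisor's leading term divides it; move x to the remainder.
  leading term y: no divisor's leading term divides it; move y to the remainder.
  leading term z: no divisor's leading term divides it; move -z to the remainder.
  remainder x + y - z ≠ 0; add k_3 = x + y - z to the basis.

The other S-polynomials (S(h_1,k_3), S(h_2,k_3)) all reduce to 0 modulo the current basis, so we have a Gröbner basis.
Inter-reduce: drop elements whose leading term is divisible by another's, tail-reduce, and make monic.
Reduced Gröbner basis: {y² - z² - y + z + 1, x + y - z}.

Since the reduced bases disagree, the two ideals are not the same.
The choice of monomial ordering does not affect the verdict — as long as both bases are computed under the same ordering, their equality decides ideal equality.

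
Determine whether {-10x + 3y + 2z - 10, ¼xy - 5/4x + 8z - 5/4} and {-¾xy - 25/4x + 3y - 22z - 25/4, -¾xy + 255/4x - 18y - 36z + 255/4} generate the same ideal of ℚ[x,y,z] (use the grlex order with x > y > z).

For a fixed monomial order, each ideal has a unique reduced Gröbner basis; comparing bases decides equality.
Buchberger on the first generating set:
f_1 = -10x + 3y + 2z - 10, LT = x.
f_2 = ¼xy - 5/4x + 8z - 5/4, LT = xy.

S(f_1,f_2): lcm = xy. S = -3/10y² - ⅕yz + 5x + y - 32z + 5.
  reduce S modulo (f_1, f_2):
  remainder -3/10y² - ⅕yz + 5/2y - 31z ≠ 0; add g_3 = -3/10y² - ⅕yz + 5/2y - 31z to the basis.

The other S-polynomials (S(f_1,g_3), S(f_2,g_3)) all reduce to 0 modulo the current basis, so we have a Gröbner basis.
Inter-reduce: drop elements whose leading term is divisible by another's, tail-reduce, and make monic.
Reduced Gröbner basis: {y² + ⅔yz - 25/3y + 310/3z, x - 3/10y - ⅕z + 1}.

Buchberger on the second generating set:
h_1 = -¾xy - 25/4x + 3y - 22z - 25/4, LT = xy.
h_2 = -¾xy + 255/4x - 18y - 36z + 255/4, LT = xy.

S(h_1,h_2): lcm = xy. S = 280/3x - 28y - 56/3z + 280/3.
  reduce S modulo (h_1, h_2):
  remainder 280/3x - 28y - 56/3z + 280/3 ≠ 0; add k_3 = 280/3x - 28y - 56/3z + 280/3 to the basis.

S(h_1,k_3): lcm = xy. S = 3/10y² + ⅕yz + 25/3x - 5y + 88/3z + 25/3.
  reduce S modulo (h_1, h_2, k_3):
  remainder 3/10y² + ⅕yz - 5/2y + 31z ≠ 0; add k_4 = 3/10y² + ⅕yz - 5/2y + 31z to the basis.

The other S-polynomials (S(h_2,k_3), S(h_1,k_4), S(h_2,k_4), S(k_3,k_4)) all reduce to 0 modulo the current basis, so we have a Gröbner basis.
Inter-reduce: drop elements whose leading term is divisible by another's, tail-reduce, and make monic.
Reduced Gröbner basis: {y² + ⅔yz - 25/3y + 310/3z, x - 3/10y - ⅕z + 1}.

These coincide, so the ideals are equal.
The choice of monomial ordering does not affect the verdict — as long as both bases are computed under the same ordering, their equality decides ideal equality.

Yes, the ideals are equal.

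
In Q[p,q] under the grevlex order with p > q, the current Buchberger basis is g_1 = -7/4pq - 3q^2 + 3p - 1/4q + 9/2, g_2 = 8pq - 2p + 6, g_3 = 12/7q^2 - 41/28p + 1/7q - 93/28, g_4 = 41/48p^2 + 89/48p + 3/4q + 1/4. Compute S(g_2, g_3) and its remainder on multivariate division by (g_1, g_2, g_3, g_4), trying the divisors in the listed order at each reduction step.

lcm(LM(g_2), LM(g_3)) = pq^2.
S = (lcm/LT(g_2))·g_2 − (lcm/LT(g_3))·g_3 = 41/48p^2 - 1/3pq + 31/16p + 3/4q.
Reduce S modulo (g_1, g_2, g_3, g_4) in that order:
  leading term p^2: subtract (1)·g_4 from 41/48p^2 - 1/3pq + 31/16p + 3/4q → -1/3pq + 1/12p - 1/4
  leading term pq: subtract (4/21)·g_1 from -1/3pq + 1/12p - 1/4 → 4/7q^2 - 41/84p + 1/21q - 31/28
  leading term q^2: subtract (1/3)·g_3 from 4/7q^2 - 41/84p + 1/21q - 31/28 → 0
The remainder is 0, so this S-polynomial contributes no new basis element.

S(g_2, g_3) = 41/48p^2 - 1/3pq + 31/16p + 3/4q; remainder on division = 0.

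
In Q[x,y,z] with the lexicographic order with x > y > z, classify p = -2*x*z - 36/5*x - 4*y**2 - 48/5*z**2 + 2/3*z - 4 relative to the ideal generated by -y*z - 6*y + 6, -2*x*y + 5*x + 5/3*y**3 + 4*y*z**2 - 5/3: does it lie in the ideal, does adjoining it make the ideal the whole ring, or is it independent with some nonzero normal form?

Adjoining -2*x*z - 36/5*x - 4*y**2 - 48/5*z**2 + 2/3*z - 4 makes the ideal the whole ring: the system is inconsistent.

First compute the reduced Gröbner basis of I by Buchberger's algorithm.
f_1 = -y*z - 6*y + 6, LT = y*z.
f_2 = -2*x*y + 5*x + 5/3*y**3 + 4*y*z**2 - 5/3, LT = x*y.

S(f_1,f_2): lcm = x*y*z. S = 6*x*y + 5/2*x*z - 6*x + 5/6*y**3*z + 2*y*z**3 - 5/6*z.
  leading term x*y: subtract (-3)·f_2 from 6*x*y + 5/2*x*z - 6*x + 5/6*y**3*z + 2*y*z**3 - 5/6*z → 5/2*x*z + 9*x + 5/6*y**3*z + 5*y**3 + 2*y*z**3 + 12*y*z**2 - 5/6*z - 5
  leading term x*z: no divisor's leading term divides it; move 5/2*x*z to the remainder.
  leading term x: no divisor's leading term divides it; move 9*x to the remainder.
  leading term y**3*z: subtract (-5/6*y**2)·f_1 from 5/6*y**3*z + 5*y**3 + 2*y*z**3 + 12*y*z**2 - 5/6*z - 5 → 5*y**2 + 2*y*z**3 + 12*y*z**2 - 5/6*z - 5
  leading term y**2: no divisor's leading term divides it; move 5*y**2 to the remainder.
  leading term y*z**3: subtract (-2*z**2)·f_1 from 2*y*z**3 + 12*y*z**2 - 5/6*z - 5 → 12*z**2 - 5/6*z - 5
  leading term z**2: no divisor's leading term divides it; move 12*z**2 to the remainder.
  leading term z: no divisor's leading term divides it; move -5/6*z to the remainder.
  leading term 1: no divisor's leading term divides it; move -5 to the remainder.
  remainder 5/2*x*z + 9*x + 5*y**2 + 12*z**2 - 5/6*z - 5 ≠ 0; add h_3 = 5/2*x*z + 9*x + 5*y**2 + 12*z**2 - 5/6*z - 5 to the basis.

The other S-polynomials (S(f_1,h_3), S(f_2,h_3)) all reduce to 0 modulo the current basis, so we have a Gröbner basis.
Inter-reduce: drop elements whose leading term is divisible by another's, tail-reduce, and make monic.
Reduced Gröbner basis: {x*y - 5/2*x - 5/6*y**3 - 72*y - 12*z + 437/6, x*z + 18/5*x + 2*y**2 + 24/5*z**2 - 1/3*z - 2, y*z + 6*y - 6}.
Label its elements g_1 = x*y - 5/2*x - 5/6*y**3 - 72*y - 12*z + 437/6, g_2 = x*z + 18/5*x + 2*y**2 + 24/5*z**2 - 1/3*z - 2, g_3 = y*z + 6*y - 6.

Reduce p = -2*x*z - 36/5*x - 4*y**2 - 48/5*z**2 + 2/3*z - 4 modulo G:
  leading term x*z: subtract (-2)·g_2 from -2*x*z - 36/5*x - 4*y**2 - 48/5*z**2 + 2/3*z - 4 → -8
  leading term 1: no divisor's leading term divides it; move -8 to the remainder.
  normal form = -8.
The normal form is nonzero, so p ∉ I. Since p minus its normal form lies in I, I + (p) = I + (r) where r = -8; decide whether this ideal is the whole ring.
Here r = -8 is a nonzero constant, hence a unit: 1 ∈ I + (p), the Gröbner basis of I + (p) is {1}, and the enlarged system has no common solution — adjoining p is inconsistent.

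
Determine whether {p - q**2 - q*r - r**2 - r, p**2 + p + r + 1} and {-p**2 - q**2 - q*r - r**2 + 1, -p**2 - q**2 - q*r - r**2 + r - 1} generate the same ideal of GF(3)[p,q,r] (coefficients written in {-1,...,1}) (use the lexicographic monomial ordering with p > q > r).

Since reduced Gröbner bases are canonical representatives of ideals under a given ordering, it suffices to compute and compare them.
Buchberger on the first generating set:
f_1 = p - q**2 - q*r - r**2 - r, LT = p.
f_2 = p**2 + p + r + 1, LT = p**2.

S(f_1,f_2): lcm = p**2. S = -p*q**2 - p*q*r - p*r**2 - p*r - p - r - 1.
  leading term p*q**2: subtract (-q**2)·f_1 from -p*q**2 - p*q*r - p*r**2 - p*r - p - r - 1 → -p*q*r - p*r**2 - p*r - p - q**4 - q**3*r - q**2*r**2 - q**2*r - r - 1
  leading term p*q*r: subtract (-q*r)·f_1 from -p*q*r - p*r**2 - p*r - p - q**4 - q**3*r - q**2*r**2 - q**2*r - r - 1 → -p*r**2 - p*r - p - q**4 + q**3*r + q**2*r**2 - q**2*r - q*r**3 - q*r**2 - r - 1
  leading term p*r**2: subtract (-r**2)·f_1 from -p*r**2 - p*r - p - q**4 + q**3*r + q**2*r**2 - q**2*r - q*r**3 - q*r**2 - r - 1 → -p*r - p - q**4 + q**3*r - q**2*r + q*r**3 - q*r**2 - r**4 - r**3 - r - 1
  leading term p*r: subtract (-r)·f_1 from -p*r - p - q**4 + q**3*r - q**2*r + q*r**3 - q*r**2 - r**4 - r**3 - r - 1 → -p - q**4 + q**3*r + q**2*r + q*r**3 + q*r**2 - r**4 + r**3 - r**2 - r - 1
  leading term p: subtract (-1)·f_1 from -p - q**4 + q**3*r + q**2*r + q*r**3 + q*r**2 - r**4 + r**3 - r**2 - r - 1 → -q**4 + q**3*r + q**2*r - q**2 + q*r**3 + q*r**2 - q*r - r**4 + r**3 + r**2 + r - 1
  leading term q**4: no divisor's leading term divides it; move -q**4 to the remainder.
  leading term q**3*r: no divisor's leading term divides it; move q**3*r to the remainder.
  leading term q**2*r: no divisor's leading term divides it; move q**2*r to the remainder.
  leading term q**2: no divisor's leading term divides it; move -q**2 to the remainder.
  leading term q*r**3: no divisor's leading term divides it; move q*r**3 to the remainder.
  leading term q*r**2: no divisor's leading term divides it; move q*r**2 to the remainder.
  leading term q*r: no divisor's leading term divides it; move -q*r to the remainder.
  leading term r**4: no divisor's leading term divides it; move -r**4 to the remainder.
  leading term r**3: no divisor's leading term divides it; move r**3 to the remainder.
  leading term r**2: no divisor's leading term divides it; move r**2 to the remainder.
  leading term r: no divisor's leading term divides it; move r to the remainder.
  leading term 1: no divisor's leading term divides it; move -1 to the remainder.
  remainder -q**4 + q**3*r + q**2*r - q**2 + q*r**3 + q*r**2 - q*r - r**4 + r**3 + r**2 + r - 1 ≠ 0; add g_3 = -q**4 + q**3*r + q**2*r - q**2 + q*r**3 + q*r**2 - q*r - r**4 + r**3 + r**2 + r - 1 to the basis.

The other S-polynomials (S(f_1,g_3), S(f_2,g_3)) all reduce to 0 modulo the current basis, so we have a Gröbner basis.
Inter-reduce: drop elements whose leading term is divisible by another's, tail-reduce, and make monic.
Reduced Gröbner basis: {p - q**2 - q*r - r**2 - r, q**4 - q**3*r - q**2*r + q**2 - q*r**3 - q*r**2 + q*r + r**4 - r**3 - r**2 - r + 1}.

Buchberger on the second generating set:
h_1 = -p**2 - q**2 - q*r - r**2 + 1, LT = p**2.
h_2 = -p**2 - q**2 - q*r - r**2 + r - 1, LT = p**2.

S(h_1,h_2): lcm = p**2. S = r + 1.
  leading term r: no divisor's leading term divides it; move r to the remainder.
  leading term 1: no divisor's leading term divides it; move 1 to the remainder.
  remainder r + 1 ≠ 0; add k_3 = r + 1 to the basis.

The other S-polynomials (S(h_1,k_3), S(h_2,k_3)) all reduce to 0 modulo the current basis, so we have a Gröbner basis.
Inter-reduce: drop elements whose leading term is divisible by another's, tail-reduce, and make monic.
Reduced Gröbner basis: {p**2 + q**2 - q, r + 1}.

The bases are distinct; the ideals are different.

No, the ideals differ.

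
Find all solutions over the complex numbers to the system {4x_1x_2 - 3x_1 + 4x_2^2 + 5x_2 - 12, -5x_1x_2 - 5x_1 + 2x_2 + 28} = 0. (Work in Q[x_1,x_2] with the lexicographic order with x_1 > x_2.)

{(3, 1), (-19/35 + sqrt(6191)*I/35, -73/40 - sqrt(6191)*I/40), (-19/35 - sqrt(6191)*I/35, -73/40 + sqrt(6191)*I/40)}

Compute a lex Gröbner basis by Buchberger's algorithm.
f_1 = 4x_1x_2 - 3x_1 + 4x_2^2 + 5x_2 - 12, LT = x_1x_2.
f_2 = -5x_1x_2 - 5x_1 + 2x_2 + 28, LT = x_1x_2.

S(f_1,f_2): lcm = x_1x_2. S = -7/4x_1 + x_2^2 + 33/20x_2 + 13/5.
  leading term x_1: no divisor's leading term divides it; move -7/4x_1 to the remainder.
  leading term x_2^2: no divisor's leading term divides it; move x_2^2 to the remainder.
  leading term x_2: no divisor's leading term divides it; move 33/20x_2 to the remainder.
  leading term 1: no divisor's leading term divides it; move 13/5 to the remainder.
  remainder -7/4x_1 + x_2^2 + 33/20x_2 + 13/5 ≠ 0; add h_3 = -7/4x_1 + x_2^2 + 33/20x_2 + 13/5 to the basis.

S(f_1,h_3): lcm = x_1x_2. S = -3/4x_1 + 4/7x_2^3 + 68/35x_2^2 + 383/140x_2 - 3.
  leading term x_1: subtract (3/7)·h_3 from -3/4x_1 + 4/7x_2^3 + 68/35x_2^2 + 383/140x_2 - 3 → 4/7x_2^3 + 53/35x_2^2 + 71/35x_2 - 144/35
  leading term x_2^3: no divisor's leading term divides it; move 4/7x_2^3 to the remainder.
  leading term x_2^2: no divisor's leading term divides it; move 53/35x_2^2 to the remainder.
  leading term x_2: no divisor's leading term divides it; move 71/35x_2 to the remainder.
  leading term 1: no divisor's leading term divides it; move -144/35 to the remainder.
  remainder 4/7x_2^3 + 53/35x_2^2 + 71/35x_2 - 144/35 ≠ 0; add h_4 = 4/7x_2^3 + 53/35x_2^2 + 71/35x_2 - 144/35 to the basis.

The other S-polynomials (S(f_2,h_3), S(f_1,h_4), S(f_2,h_4), S(h_3,h_4)) all reduce to 0 modulo the current basis, so we have a Gröbner basis.
Inter-reduce: drop elements whose leading term is divisible by another's, tail-reduce, and make monic.
Reduced Gröbner basis: {x_1 - 4/7x_2^2 - 33/35x_2 - 52/35, x_2^3 + 53/20x_2^2 + 71/20x_2 - 36/5}.

Elimination: the polynomial x_2^3 + 53/20x_2^2 + 71/20x_2 - 36/5 lies in the elimination ideal for x_2, so x_2 ∈ {1, -73/40 - sqrt(6191)*I/40, -73/40 + sqrt(6191)*I/40}. For each such x_2, the remaining basis elements (now univariate) give the rest of the solution.
  x_2 = 1: the earlier basis element becomes x_1 - 3 = 0, giving x_1 = 3 — point (3, 1).
  x_2 = -73/40 - sqrt(6191)*I/40: the earlier basis element becomes x_1 + 19/35 - sqrt(6191)*I/35 = 0, giving x_1 = -19/35 + sqrt(6191)*I/35 — point (-19/35 + sqrt(6191)*I/35, -73/40 - sqrt(6191)*I/40).
  x_2 = -73/40 + sqrt(6191)*I/40: the earlier basis element becomes x_1 + 19/35 + sqrt(6191)*I/35 = 0, giving x_1 = -19/35 - sqrt(6191)*I/35 — point (-19/35 - sqrt(6191)*I/35, -73/40 + sqrt(6191)*I/40).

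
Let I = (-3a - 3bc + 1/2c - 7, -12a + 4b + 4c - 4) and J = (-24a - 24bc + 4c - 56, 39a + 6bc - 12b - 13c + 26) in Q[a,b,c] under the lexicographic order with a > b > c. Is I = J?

For a fixed monomial order, each ideal has a unique reduced Gröbner basis; comparing bases decides equality.
Buchberger on the first generating set:
f_1 = -3a - 3bc + 1/2c - 7, LT = a.
f_2 = -12a + 4b + 4c - 4, LT = a.

S(f_1,f_2): lcm = a. S = bc + 1/3b + 1/6c + 2.
  leading term bc: no divisor's leading term divides it; move bc to the remainder.
  leading term b: no divisor's leading term divides it; move 1/3b to the remainder.
  leading term c: no divisor's leading term divides it; move 1/6c to the remainder.
  leading term 1: no divisor's leading term divides it; move 2 to the remainder.
  remainder bc + 1/3b + 1/6c + 2 ≠ 0; add g_3 = bc + 1/3b + 1/6c + 2 to the basis.

The other S-polynomials (S(f_1,g_3), S(f_2,g_3)) all reduce to 0 modulo the current basis, so we have a Gröbner basis.
Inter-reduce: drop elements whose leading term is divisible by another's, tail-reduce, and make monic.
Reduced Gröbner basis: {a - 1/3b - 1/3c + 1/3, bc + 1/3b + 1/6c + 2}.

Buchberger on the second generating set:
h_1 = -24a - 24bc + 4c - 56, LT = a.
h_2 = 39a + 6bc - 12b - 13c + 26, LT = a.

S(h_1,h_2): lcm = a. S = 11/13bc + 4/13b + 1/6c + 5/3.
  leading term bc: no divisor's leading term divides it; move 11/13bc to the remainder.
  leading term b: no divisor's leading term divides it; move 4/13b to the remainder.
  leading term c: no divisor's leading term divides it; move 1/6c to the remainder.
  leading term 1: no divisor's leading term divides it; move 5/3 to the remainder.
  remainder 11/13bc + 4/13b + 1/6c + 5/3 ≠ 0; add k_3 = 11/13bc + 4/13b + 1/6c + 5/3 to the basis.

The other S-polynomials (S(h_1,k_3), S(h_2,k_3)) all reduce to 0 modulo the current basis, so we have a Gröbner basis.
Inter-reduce: drop elements whose leading term is divisible by another's, tail-reduce, and make monic.
Reduced Gröbner basis: {a - 4/11b - 4/11c + 4/11, bc + 4/11b + 13/66c + 65/33}.

Since the reduced bases disagree, the two ideals are not the same.
The same test decides containment: I ⊆ J iff every generator of I reduces to 0 modulo a Gröbner basis of J.

No, the ideals differ.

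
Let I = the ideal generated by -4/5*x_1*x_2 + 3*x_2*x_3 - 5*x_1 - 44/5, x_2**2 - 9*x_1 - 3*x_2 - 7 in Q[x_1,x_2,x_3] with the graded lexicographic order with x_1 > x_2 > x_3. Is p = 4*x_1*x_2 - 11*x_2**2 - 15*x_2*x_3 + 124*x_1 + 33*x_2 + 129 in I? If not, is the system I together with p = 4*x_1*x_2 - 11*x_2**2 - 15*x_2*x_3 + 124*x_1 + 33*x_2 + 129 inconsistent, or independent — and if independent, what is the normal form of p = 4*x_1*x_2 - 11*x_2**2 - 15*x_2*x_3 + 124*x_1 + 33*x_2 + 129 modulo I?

First compute the reduced Gröbner basis of I by Buchberger's algorithm.
f_1 = -4/5*x_1*x_2 + 3*x_2*x_3 - 5*x_1 - 44/5, LT = x_1*x_2.
f_2 = x_2**2 - 9*x_1 - 3*x_2 - 7, LT = x_2**2.

S(f_1,f_2): lcm = x_1*x_2**2. S = -15/4*x_2**2*x_3 + 9*x_1**2 + 37/4*x_1*x_2 + 7*x_1 + 11*x_2.
  reduce S modulo (f_1, f_2):
  remainder 9*x_1**2 - 135/4*x_1*x_3 + 375/16*x_2*x_3 - 813/16*x_1 + 11*x_2 - 105/4*x_3 - 407/4 ≠ 0; add h_3 = 9*x_1**2 - 135/4*x_1*x_3 + 375/16*x_2*x_3 - 813/16*x_1 + 11*x_2 - 105/4*x_3 - 407/4 to the basis.

The other S-polynomials (S(f_1,h_3), S(f_2,h_3)) all reduce to 0 modulo the current basis, so we have a Gröbner basis.
Inter-reduce: drop elements whose leading term is divisible by another's, tail-reduce, and make monic.
Reduced Gröbner basis: {x_1**2 - 15/4*x_1*x_3 + 125/48*x_2*x_3 - 271/48*x_1 + 11/9*x_2 - 35/12*x_3 - 407/36, x_1*x_2 - 15/4*x_2*x_3 + 25/4*x_1 + 11, x_2**2 - 9*x_1 - 3*x_2 - 7}.
Label its elements g_1 = x_1**2 - 15/4*x_1*x_3 + 125/48*x_2*x_3 - 271/48*x_1 + 11/9*x_2 - 35/12*x_3 - 407/36, g_2 = x_1*x_2 - 15/4*x_2*x_3 + 25/4*x_1 + 11, g_3 = x_2**2 - 9*x_1 - 3*x_2 - 7.

Reduce p = 4*x_1*x_2 - 11*x_2**2 - 15*x_2*x_3 + 124*x_1 + 33*x_2 + 129 modulo G:
  leading term x_1*x_2: subtract (4)·g_2 from 4*x_1*x_2 - 11*x_2**2 - 15*x_2*x_3 + 124*x_1 + 33*x_2 + 129 → -11*x_2**2 + 99*x_1 + 33*x_2 + 85
  leading term x_2**2: subtract (-11)·g_3 from -11*x_2**2 + 99*x_1 + 33*x_2 + 85 → 8
  leading term 1: no divisor's leading term divides it; move 8 to the remainder.
  normal form = 8.
The normal form is nonzero, so p ∉ I. Since p minus its normal form lies in I, I + (p) = I + (r) where r = 8; decide whether this ideal is the whole ring.
Here r = 8 is a nonzero constant, hence a unit: 1 ∈ I + (p), the Gröbner basis of I + (p) is {1}, and the enlarged system has no common solution — adjoining p is inconsistent.

The remainder on division by a Gröbner basis is unique — it is the normal form.

Adjoining 4*x_1*x_2 - 11*x_2**2 - 15*x_2*x_3 + 124*x_1 + 33*x_2 + 129 makes the ideal the whole ring: the system is inconsistent.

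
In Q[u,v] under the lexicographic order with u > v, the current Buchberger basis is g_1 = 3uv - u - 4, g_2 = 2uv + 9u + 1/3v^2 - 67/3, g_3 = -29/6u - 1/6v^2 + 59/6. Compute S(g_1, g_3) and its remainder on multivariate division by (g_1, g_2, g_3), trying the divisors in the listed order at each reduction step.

S(g_1, g_3) = -1/3u - 1/29v^3 + 59/29v - 4/3; remainder on division = -1/29v^3 + 1/87v^2 + 59/29v - 175/87.

lcm(LM(g_1), LM(g_3)) = uv.
S = (lcm/LT(g_1))·g_1 − (lcm/LT(g_3))·g_3 = -1/3u - 1/29v^3 + 59/29v - 4/3.
Reduce S modulo (g_1, g_2, g_3) in that order:
  leading term u: subtract (2/29)·g_3 from -1/3u - 1/29v^3 + 59/29v - 4/3 → -1/29v^3 + 1/87v^2 + 59/29v - 175/87
  leading term v^3: no divisor's leading term divides it; move -1/29v^3 to the remainder.
  leading term v^2: no divisor's leading term divides it; move 1/87v^2 to the remainder.
  leading term v: no divisor's leading term divides it; move 59/29v to the remainder.
  leading term 1: no divisor's leading term divides it; move -175/87 to the remainder.
The remainder -1/29v^3 + 1/87v^2 + 59/29v - 175/87 is nonzero, so it would be added as the next basis element.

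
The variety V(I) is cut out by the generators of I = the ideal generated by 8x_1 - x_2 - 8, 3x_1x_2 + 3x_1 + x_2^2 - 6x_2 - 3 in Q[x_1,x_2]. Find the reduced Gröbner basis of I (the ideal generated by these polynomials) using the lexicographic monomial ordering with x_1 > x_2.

G = {x_1 - 1/8x_2 - 1, x_2^2 - 21/11x_2}

f_1 = 8x_1 - x_2 - 8, LT = x_1.
f_2 = 3x_1x_2 + 3x_1 + x_2^2 - 6x_2 - 3, LT = x_1x_2.

S(f_1,f_2): lcm = x_1x_2. S = -x_1 - 11/24x_2^2 + x_2 + 1.
  reduce S modulo (f_1, f_2):
  remainder -11/24x_2^2 + 7/8x_2 ≠ 0; add g_3 = -11/24x_2^2 + 7/8x_2 to the basis.

The other S-polynomials (S(f_1,g_3), S(f_2,g_3)) all reduce to 0 modulo the current basis, so we have a Gröbner basis.
Inter-reduce: drop elements whose leading term is divisible by another's, tail-reduce, and make monic.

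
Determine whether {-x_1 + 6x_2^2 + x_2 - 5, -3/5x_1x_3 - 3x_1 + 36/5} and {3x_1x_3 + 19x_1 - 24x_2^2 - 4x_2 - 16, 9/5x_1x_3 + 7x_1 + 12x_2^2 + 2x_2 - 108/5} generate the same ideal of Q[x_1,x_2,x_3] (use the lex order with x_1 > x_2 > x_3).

No, the ideals differ.

Since reduced Gröbner bases are canonical representatives of ideals under a given ordering, it suffices to compute and compare them.
Buchberger on the first generating set:
f_1 = -x_1 + 6x_2^2 + x_2 - 5, LT = x_1.
f_2 = -3/5x_1x_3 - 3x_1 + 36/5, LT = x_1x_3.

S(f_1,f_2): lcm = x_1x_3. S = -5x_1 - 6x_2^2x_3 - x_2x_3 + 5x_3 + 12.
  leading term x_1: subtract (5)·f_1 from -5x_1 - 6x_2^2x_3 - x_2x_3 + 5x_3 + 12 → -6x_2^2x_3 - 30x_2^2 - x_2x_3 - 5x_2 + 5x_3 + 37
  leading term x_2^2x_3: no divisor's leading term divides it; move -6x_2^2x_3 to the remainder.
  leading term x_2^2: no divisor's leading term divides it; move -30x_2^2 to the remainder.
  leading term x_2x_3: no divisor's leading term divides it; move -x_2x_3 to the remainder.
  leading term x_2: no divisor's leading term divides it; move -5x_2 to the remainder.
  leading term x_3: no divisor's leading term divides it; move 5x_3 to the remainder.
  leading term 1: no divisor's leading term divides it; move 37 to the remainder.
  remainder -6x_2^2x_3 - 30x_2^2 - x_2x_3 - 5x_2 + 5x_3 + 37 ≠ 0; add g_3 = -6x_2^2x_3 - 30x_2^2 - x_2x_3 - 5x_2 + 5x_3 + 37 to the basis.

S(f_1,g_3): leading monomials are coprime, so the S-polynomial reduces to 0 (Buchberger's first criterion).
S(f_2,g_3): lcm = x_1x_2^2x_3. S = -1/6x_1x_2x_3 - 5/6x_1x_2 + 5/6x_1x_3 + 37/6x_1 - 12x_2^2.
  leading term x_1x_2x_3: subtract (1/6x_2x_3)·f_1 from -1/6x_1x_2x_3 - 5/6x_1x_2 + 5/6x_1x_3 + 37/6x_1 - 12x_2^2 → -5/6x_1x_2 + 5/6x_1x_3 + 37/6x_1 - x_2^3x_3 - 1/6x_2^2x_3 - 12x_2^2 + 5/6x_2x_3
  leading term x_1x_2: subtract (5/6x_2)·f_1 from -5/6x_1x_2 + 5/6x_1x_3 + 37/6x_1 - x_2^3x_3 - 1/6x_2^2x_3 - 12x_2^2 + 5/6x_2x_3 → 5/6x_1x_3 + 37/6x_1 - x_2^3x_3 - 5x_2^3 - 1/6x_2^2x_3 - 77/6x_2^2 + 5/6x_2x_3 + 25/6x_2
  leading term x_1x_3: subtract (-5/6x_3)·f_1 from 5/6x_1x_3 + 37/6x_1 - x_2^3x_3 - 5x_2^3 - 1/6x_2^2x_3 - 77/6x_2^2 + 5/6x_2x_3 + 25/6x_2 → 37/6x_1 - x_2^3x_3 - 5x_2^3 + 29/6x_2^2x_3 - 77/6x_2^2 + 5/3x_2x_3 + 25/6x_2 - 25/6x_3
  leading term x_1: subtract (-37/6)·f_1 from 37/6x_1 - x_2^3x_3 - 5x_2^3 + 29/6x_2^2x_3 - 77/6x_2^2 + 5/3x_2x_3 + 25/6x_2 - 25/6x_3 → -x_2^3x_3 - 5x_2^3 + 29/6x_2^2x_3 + 145/6x_2^2 + 5/3x_2x_3 + 31/3x_2 - 25/6x_3 - 185/6
  leading term x_2^3x_3: subtract (1/6x_2)·g_3 from -x_2^3x_3 - 5x_2^3 + 29/6x_2^2x_3 + 145/6x_2^2 + 5/3x_2x_3 + 31/3x_2 - 25/6x_3 - 185/6 → 5x_2^2x_3 + 25x_2^2 + 5/6x_2x_3 + 25/6x_2 - 25/6x_3 - 185/6
  leading term x_2^2x_3: subtract (-5/6)·g_3 from 5x_2^2x_3 + 25x_2^2 + 5/6x_2x_3 + 25/6x_2 - 25/6x_3 - 185/6 → 0
  remainder 0.

Every S-polynomial of the final basis reduces to 0, so we have a Gröbner basis.
Inter-reduce: drop elements whose leading term is divisible by another's, tail-reduce, and make monic.
Reduced Gröbner basis: {x_1 - 6x_2^2 - x_2 + 5, x_2^2x_3 + 5x_2^2 + 1/6x_2x_3 + 5/6x_2 - 5/6x_3 - 37/6}.

Buchberger on the second generating set:
h_1 = 3x_1x_3 + 19x_1 - 24x_2^2 - 4x_2 - 16, LT = x_1x_3.
h_2 = 9/5x_1x_3 + 7x_1 + 12x_2^2 + 2x_2 - 108/5, LT = x_1x_3.

S(h_1,h_2): lcm = x_1x_3. S = 22/9x_1 - 44/3x_2^2 - 22/9x_2 + 20/3.
  leading term x_1: no divisor's leading term divides it; move 22/9x_1 to the remainder.
  leading term x_2^2: no divisor's leading term divides it; move -44/3x_2^2 to the remainder.
  leading term x_2: no divisor's leading term divides it; move -22/9x_2 to the remainder.
  leading term 1: no divisor's leading term divides it; move 20/3 to the remainder.
  remainder 22/9x_1 - 44/3x_2^2 - 22/9x_2 + 20/3 ≠ 0; add k_3 = 22/9x_1 - 44/3x_2^2 - 22/9x_2 + 20/3 to the basis.

S(h_1,k_3): lcm = x_1x_3. S = 19/3x_1 + 6x_2^2x_3 - 8x_2^2 + x_2x_3 - 4/3x_2 - 30/11x_3 - 16/3.
  leading term x_1: subtract (57/22)·k_3 from 19/3x_1 + 6x_2^2x_3 - 8x_2^2 + x_2x_3 - 4/3x_2 - 30/11x_3 - 16/3 → 6x_2^2x_3 + 30x_2^2 + x_2x_3 + 5x_2 - 30/11x_3 - 746/33
  leading term x_2^2x_3: no divisor's leading term divides it; move 6x_2^2x_3 to the remainder.
  leading term x_2^2: no divisor's leading term divides it; move 30x_2^2 to the remainder.
  leading term x_2x_3: no divisor's leading term divides it; move x_2x_3 to the remainder.
  leading term x_2: no divisor's leading term divides it; move 5x_2 to the remainder.
  leading term x_3: no divisor's leading term divides it; move -30/11x_3 to the remainder.
  leading term 1: no divisor's leading term divides it; move -746/33 to the remainder.
  remainder 6x_2^2x_3 + 30x_2^2 + x_2x_3 + 5x_2 - 30/11x_3 - 746/33 ≠ 0; add k_4 = 6x_2^2x_3 + 30x_2^2 + x_2x_3 + 5x_2 - 30/11x_3 - 746/33 to the basis.

S(h_2,k_3): lcm = x_1x_3. S = 35/9x_1 + 6x_2^2x_3 + 20/3x_2^2 + x_2x_3 + 10/9x_2 - 30/11x_3 - 12.
  leading term x_1: subtract (35/22)·k_3 from 35/9x_1 + 6x_2^2x_3 + 20/3x_2^2 + x_2x_3 + 10/9x_2 - 30/11x_3 - 12 → 6x_2^2x_3 + 30x_2^2 + x_2x_3 + 5x_2 - 30/11x_3 - 746/33
  leading term x_2^2x_3: subtract (1)·k_4 from 6x_2^2x_3 + 30x_2^2 + x_2x_3 + 5x_2 - 30/11x_3 - 746/33 → 0
  remainder 0.

S(h_1,k_4): lcm = x_1x_2^2x_3. S = 4/3x_1x_2^2 - 1/6x_1x_2x_3 - 5/6x_1x_2 + 5/11x_1x_3 + 373/99x_1 - 8x_2^4 - 4/3x_2^3 - 16/3x_2^2.
  leading term x_1x_2^2: subtract (6/11x_2^2)·k_3 from 4/3x_1x_2^2 - 1/6x_1x_2x_3 - 5/6x_1x_2 + 5/11x_1x_3 + 373/99x_1 - 8x_2^4 - 4/3x_2^3 - 16/3x_2^2 → -1/6x_1x_2x_3 - 5/6x_1x_2 + 5/11x_1x_3 + 373/99x_1 - 296/33x_2^2
  leading term x_1x_2x_3: subtract (-1/18x_2)·h_1 from -1/6x_1x_2x_3 - 5/6x_1x_2 + 5/11x_1x_3 + 373/99x_1 - 296/33x_2^2 → 2/9x_1x_2 + 5/11x_1x_3 + 373/99x_1 - 4/3x_2^3 - 910/99x_2^2 - 8/9x_2
  leading term x_1x_2: subtract (1/11x_2)·k_3 from 2/9x_1x_2 + 5/11x_1x_3 + 373/99x_1 - 4/3x_2^3 - 910/99x_2^2 - 8/9x_2 → 5/11x_1x_3 + 373/99x_1 - 296/33x_2^2 - 148/99x_2
  leading term x_1x_3: subtract (5/33)·h_1 from 5/11x_1x_3 + 373/99x_1 - 296/33x_2^2 - 148/99x_2 → 8/9x_1 - 16/3x_2^2 - 8/9x_2 + 80/33
  leading term x_1: subtract (4/11)·k_3 from 8/9x_1 - 16/3x_2^2 - 8/9x_2 + 80/33 → 0
  remainder 0.

S(h_2,k_4): lcm = x_1x_2^2x_3. S = -10/9x_1x_2^2 - 1/6x_1x_2x_3 - 5/6x_1x_2 + 5/11x_1x_3 + 373/99x_1 + 20/3x_2^4 + 10/9x_2^3 - 12x_2^2.
  leading term x_1x_2^2: subtract (-5/11x_2^2)·k_3 from -10/9x_1x_2^2 - 1/6x_1x_2x_3 - 5/6x_1x_2 + 5/11x_1x_3 + 373/99x_1 + 20/3x_2^4 + 10/9x_2^3 - 12x_2^2 → -1/6x_1x_2x_3 - 5/6x_1x_2 + 5/11x_1x_3 + 373/99x_1 - 296/33x_2^2
  leading term x_1x_2x_3: subtract (-1/18x_2)·h_1 from -1/6x_1x_2x_3 - 5/6x_1x_2 + 5/11x_1x_3 + 373/99x_1 - 296/33x_2^2 → 2/9x_1x_2 + 5/11x_1x_3 + 373/99x_1 - 4/3x_2^3 - 910/99x_2^2 - 8/9x_2
  leading term x_1x_2: subtract (1/11x_2)·k_3 from 2/9x_1x_2 + 5/11x_1x_3 + 373/99x_1 - 4/3x_2^3 - 910/99x_2^2 - 8/9x_2 → 5/11x_1x_3 + 373/99x_1 - 296/33x_2^2 - 148/99x_2
  leading term x_1x_3: subtract (5/33)·h_1 from 5/11x_1x_3 + 373/99x_1 - 296/33x_2^2 - 148/99x_2 → 8/9x_1 - 16/3x_2^2 - 8/9x_2 + 80/33
  leading term x_1: subtract (4/11)·k_3 from 8/9x_1 - 16/3x_2^2 - 8/9x_2 + 80/33 → 0
  remainder 0.

S(k_3,k_4): leading monomials are coprime, so the S-polynomial reduces to 0 (Buchberger's first criterion).
Every S-polynomial of the final basis reduces to 0, so we have a Gröbner basis.
Inter-reduce: drop elements whose leading term is divisible by another's, tail-reduce, and make monic.
Reduced Gröbner basis: {x_1 - 6x_2^2 - x_2 + 30/11, x_2^2x_3 + 5x_2^2 + 1/6x_2x_3 + 5/6x_2 - 5/11x_3 - 373/99}.

These differ, so the ideals are not equal.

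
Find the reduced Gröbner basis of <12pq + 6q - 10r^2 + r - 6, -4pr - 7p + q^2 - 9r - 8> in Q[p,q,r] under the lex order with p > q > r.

G = {pq + 1/2q - 5/6r^2 + 1/12r - 1/2, pr + 7/4p - 1/4q^2 + 9/4r + 2, q^3 - 7qr - 9/2q - 10/3r^3 - 11/2r^2 - 17/12r - 7/2}

This is the nonlinear analogue of row-reducing a linear system.

f_1 = 12pq + 6q - 10r^2 + r - 6, LT = pq.
f_2 = -4pr - 7p + q^2 - 9r - 8, LT = pr.

S(f_1,f_2): lcm = pqr. S = -7/4pq + 1/4q^3 - 7/4qr - 2q - 5/6r^3 + 1/12r^2 - 1/2r.
  leading term pq: subtract (-7/48)·f_1 from -7/4pq + 1/4q^3 - 7/4qr - 2q - 5/6r^3 + 1/12r^2 - 1/2r → 1/4q^3 - 7/4qr - 9/8q - 5/6r^3 - 11/8r^2 - 17/48r - 7/8
  leading term q^3: no divisor's leading term divides it; move 1/4q^3 to the remainder.
  leading term qr: no divisor's leading term divides it; move -7/4qr to the remainder.
  leading term q: no divisor's leading term divides it; move -9/8q to the remainder.
  leading term r^3: no divisor's leading term divides it; move -5/6r^3 to the remainder.
  leading term r^2: no divisor's leading term divides it; move -11/8r^2 to the remainder.
  leading term r: no divisor's leading term divides it; move -17/48r to the remainder.
  leading term 1: no divisor's leading term divides it; move -7/8 to the remainder.
  remainder 1/4q^3 - 7/4qr - 9/8q - 5/6r^3 - 11/8r^2 - 17/48r - 7/8 ≠ 0; add g_3 = 1/4q^3 - 7/4qr - 9/8q - 5/6r^3 - 11/8r^2 - 17/48r - 7/8 to the basis.

S(f_1,g_3): lcm = pq^3. S = 7pqr + 9/2pq + 10/3pr^3 + 11/2pr^2 + 17/12pr + 7/2p + 1/2q^3 - 5/6q^2r^2 + 1/12q^2r - 1/2q^2.
  leading term pqr: subtract (7/12r)·f_1 from 7pqr + 9/2pq + 10/3pr^3 + 11/2pr^2 + 17/12pr + 7/2p + 1/2q^3 - 5/6q^2r^2 + 1/12q^2r - 1/2q^2 → 9/2pq + 10/3pr^3 + 11/2pr^2 + 17/12pr + 7/2p + 1/2q^3 - 5/6q^2r^2 + 1/12q^2r - 1/2q^2 - 7/2qr + 35/6r^3 - 7/12r^2 + 7/2r
  leading term pq: subtract (3/8)·f_1 from 9/2pq + 10/3pr^3 + 11/2pr^2 + 17/12pr + 7/2p + 1/2q^3 - 5/6q^2r^2 + 1/12q^2r - 1/2q^2 - 7/2qr + 35/6r^3 - 7/12r^2 + 7/2r → 10/3pr^3 + 11/2pr^2 + 17/12pr + 7/2p + 1/2q^3 - 5/6q^2r^2 + 1/12q^2r - 1/2q^2 - 7/2qr - 9/4q + 35/6r^3 + 19/6r^2 + 25/8r + 9/4
  leading term pr^3: subtract (-5/6r^2)·f_2 from 10/3pr^3 + 11/2pr^2 + 17/12pr + 7/2p + 1/2q^3 - 5/6q^2r^2 + 1/12q^2r - 1/2q^2 - 7/2qr - 9/4q + 35/6r^3 + 19/6r^2 + 25/8r + 9/4 → -1/3pr^2 + 17/12pr + 7/2p + 1/2q^3 + 1/12q^2r - 1/2q^2 - 7/2qr - 9/4q - 5/3r^3 - 7/2r^2 + 25/8r + 9/4
  leading term pr^2: subtract (1/12r)·f_2 from -1/3pr^2 + 17/12pr + 7/2p + 1/2q^3 + 1/12q^2r - 1/2q^2 - 7/2qr - 9/4q - 5/3r^3 - 7/2r^2 + 25/8r + 9/4 → 2pr + 7/2p + 1/2q^3 - 1/2q^2 - 7/2qr - 9/4q - 5/3r^3 - 11/4r^2 + 91/24r + 9/4
  leading term pr: subtract (-1/2)·f_2 from 2pr + 7/2p + 1/2q^3 - 1/2q^2 - 7/2qr - 9/4q - 5/3r^3 - 11/4r^2 + 91/24r + 9/4 → 1/2q^3 - 7/2qr - 9/4q - 5/3r^3 - 11/4r^2 - 17/24r - 7/4
  leading term q^3: subtract (2)·g_3 from 1/2q^3 - 7/2qr - 9/4q - 5/3r^3 - 11/4r^2 - 17/24r - 7/4 → 0
  remainder 0.

S(f_2,g_3): leading monomials are coprime, so the S-polynomial reduces to 0 (Buchberger's first criterion).
Every S-polynomial of the final basis reduces to 0, so we have a Gröbner basis.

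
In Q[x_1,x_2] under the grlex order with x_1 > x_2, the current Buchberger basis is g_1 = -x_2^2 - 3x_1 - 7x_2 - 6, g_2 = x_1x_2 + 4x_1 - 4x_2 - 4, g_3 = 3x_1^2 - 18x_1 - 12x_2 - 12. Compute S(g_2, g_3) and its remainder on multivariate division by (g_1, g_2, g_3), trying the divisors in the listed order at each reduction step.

S(g_2, g_3) = 4x_1^2 + 2x_1x_2 + 4x_2^2 - 4x_1 + 4x_2; remainder on division = 0.

lcm(LM(g_2), LM(g_3)) = x_1^2x_2.
S = (lcm/LT(g_2))·g_2 − (lcm/LT(g_3))·g_3 = 4x_1^2 + 2x_1x_2 + 4x_2^2 - 4x_1 + 4x_2.
Reduce S modulo (g_1, g_2, g_3) in that order:
  leading term x_1^2: subtract (4/3)·g_3 from 4x_1^2 + 2x_1x_2 + 4x_2^2 - 4x_1 + 4x_2 → 2x_1x_2 + 4x_2^2 + 20x_1 + 20x_2 + 16
  leading term x_1x_2: subtract (2)·g_2 from 2x_1x_2 + 4x_2^2 + 20x_1 + 20x_2 + 16 → 4x_2^2 + 12x_1 + 28x_2 + 24
  leading term x_2^2: subtract (-4)·g_1 from 4x_2^2 + 12x_1 + 28x_2 + 24 → 0
The remainder is 0, so this S-polynomial contributes no new basis element.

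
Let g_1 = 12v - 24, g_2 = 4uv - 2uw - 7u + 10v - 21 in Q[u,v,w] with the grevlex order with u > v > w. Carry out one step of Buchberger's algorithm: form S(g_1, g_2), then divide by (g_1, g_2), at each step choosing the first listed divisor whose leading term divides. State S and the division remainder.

lcm(LM(g_1), LM(g_2)) = uv.
S = (lcm/LT(g_1))·g_1 − (lcm/LT(g_2))·g_2 = 1/2uw - 1/4u - 5/2v + 21/4.
Reduce S modulo (g_1, g_2) in that order:
  leading term uw: no divisor's leading term divides it; move 1/2uw to the remainder.
  leading term u: no divisor's leading term divides it; move -1/4u to the remainder.
  leading term v: subtract (-5/24)·g_1 from -5/2v + 21/4 → 1/4
  leading term 1: no divisor's leading term divides it; move 1/4 to the remainder.
The remainder 1/2uw - 1/4u + 1/4 is nonzero, so it would be added as the next basis element.

S(g_1, g_2) = 1/2uw - 1/4u - 5/2v + 21/4; remainder on division = 1/2uw - 1/4u + 1/4.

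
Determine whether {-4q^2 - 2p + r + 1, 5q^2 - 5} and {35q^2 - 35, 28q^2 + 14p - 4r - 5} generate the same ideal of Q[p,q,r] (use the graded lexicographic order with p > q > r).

For a fixed monomial order, each ideal has a unique reduced Gröbner basis; comparing bases decides equality.
Buchberger on the first generating set:
f_1 = -4q^2 - 2p + r + 1, LT = q^2.
f_2 = 5q^2 - 5, LT = q^2.

S(f_1,f_2): lcm = q^2. S = 1/2p - 1/4r + 3/4.
  leading term p: no divisor's leading term divides it; move 1/2p to the remainder.
  leading term r: no divisor's leading term divides it; move -1/4r to the remainder.
  leading term 1: no divisor's leading term divides it; move 3/4 to the remainder.
  remainder 1/2p - 1/4r + 3/4 ≠ 0; add g_3 = 1/2p - 1/4r + 3/4 to the basis.

The other S-polynomials (S(f_1,g_3), S(f_2,g_3)) all reduce to 0 modulo the current basis, so we have a Gröbner basis.
Inter-reduce: drop elements whose leading term is divisible by another's, tail-reduce, and make monic.
Reduced Gröbner basis: {q^2 - 1, p - 1/2r + 3/2}.

Buchberger on the second generating set:
h_1 = 35q^2 - 35, LT = q^2.
h_2 = 28q^2 + 14p - 4r - 5, LT = q^2.

S(h_1,h_2): lcm = q^2. S = -1/2p + 1/7r - 23/28.
  leading term p: no divisor's leading term divides it; move -1/2p to the remainder.
  leading term r: no divisor's leading term divides it; move 1/7r to the remainder.
  leading term 1: no divisor's leading term divides it; move -23/28 to the remainder.
  remainder -1/2p + 1/7r - 23/28 ≠ 0; add k_3 = -1/2p + 1/7r - 23/28 to the basis.

The other S-polynomials (S(h_1,k_3), S(h_2,k_3)) all reduce to 0 modulo the current basis, so we have a Gröbner basis.
Inter-reduce: drop elements whose leading term is divisible by another's, tail-reduce, and make monic.
Reduced Gröbner basis: {q^2 - 1, p - 2/7r + 23/14}.

These differ, so the ideals are not equal.

No, the ideals differ.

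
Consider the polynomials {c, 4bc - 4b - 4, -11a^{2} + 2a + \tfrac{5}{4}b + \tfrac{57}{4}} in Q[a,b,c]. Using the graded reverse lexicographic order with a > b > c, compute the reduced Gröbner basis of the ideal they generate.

G = {a^{2} - \tfrac{2}{11}a - \tfrac{13}{11}, b + 1, c}

The reduced Gröbner basis is the canonical form of the ideal for this ordering.

f_1 = c, LT = c.
f_2 = 4bc - 4b - 4, LT = bc.
f_3 = -11a^{2} + 2a + \tfrac{5}{4}b + \tfrac{57}{4}, LT = a^{2}.

S(f_1,f_2): lcm = bc. S = b + 1.
  leading term b: no divisor's leading term divides it; move b to the remainder.
  leading term 1: no divisor's leading term divides it; move 1 to the remainder.
  remainder b + 1 ≠ 0; add g_4 = b + 1 to the basis.

S(f_1,f_3): leading monomials are coprime, so the S-polynomial reduces to 0 (Buchberger's first criterion).
S(f_2,f_3): leading monomials are coprime, so the S-polynomial reduces to 0 (Buchberger's first criterion).
S(f_1,g_4): leading monomials are coprime, so the S-polynomial reduces to 0 (Buchberger's first criterion).
S(f_2,g_4): lcm = bc. S = -b - c - 1.
  leading term b: subtract (-1)·g_4 from -b - c - 1 → -c
  leading term c: subtract (-1)·f_1 from -c → 0
  remainder 0.

S(f_3,g_4): leading monomials are coprime, so the S-polynomial reduces to 0 (Buchberger's first criterion).
Every S-polynomial of the final basis reduces to 0, so we have a Gröbner basis.
Inter-reduce: drop elements whose leading term is divisible by another's, tail-reduce, and make monic.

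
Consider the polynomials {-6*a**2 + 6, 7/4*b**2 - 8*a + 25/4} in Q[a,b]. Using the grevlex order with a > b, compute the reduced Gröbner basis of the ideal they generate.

f_1 = -6*a**2 + 6, LT = a**2.
f_2 = 7/4*b**2 - 8*a + 25/4, LT = b**2.

The S-polynomials (S(f_1,f_2)) all reduce to 0 modulo the current basis, so we have a Gröbner basis.

G = {a**2 - 1, b**2 - 32/7*a + 25/7}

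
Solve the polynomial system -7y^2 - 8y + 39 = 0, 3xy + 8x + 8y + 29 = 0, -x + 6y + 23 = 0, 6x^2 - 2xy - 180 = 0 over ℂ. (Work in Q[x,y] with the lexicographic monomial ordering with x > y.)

Compute a lex Gröbner basis by Buchberger's algorithm.
f_1 = -7y^2 - 8y + 39, LT = y^2.
f_2 = 3xy + 8x + 8y + 29, LT = xy.
f_3 = -x + 6y + 23, LT = x.
f_4 = 6x^2 - 2xy - 180, LT = x^2.

S(f_1,f_2): lcm = xy^2. S = -32/21xy - 39/7x - 8/3y^2 - 29/3y.
  leading term xy: subtract (-32/63)·f_2 from -32/21xy - 39/7x - 8/3y^2 - 29/3y → -95/63x - 8/3y^2 - 353/63y + 928/63
  leading term x: subtract (95/63)·f_3 from -95/63x - 8/3y^2 - 353/63y + 928/63 → -8/3y^2 - 923/63y - 419/21
  leading term y^2: subtract (8/21)·f_1 from -8/3y^2 - 923/63y - 419/21 → -731/63y - 731/21
  leading term y: no divisor's leading term divides it; move -731/63y to the remainder.
  leading term 1: no divisor's leading term divides it; move -731/21 to the remainder.
  remainder -731/63y - 731/21 ≠ 0; add h_5 = -731/63y - 731/21 to the basis.

S(f_1,f_3): leading monomials are coprime, so the S-polynomial reduces to 0 (Buchberger's first criterion).
S(f_1,f_4): leading monomials are coprime, so the S-polynomial reduces to 0 (Buchberger's first criterion).
S(f_2,f_3): lcm = xy. S = 8/3x + 6y^2 + 77/3y + 29/3.
  leading term x: subtract (-8/3)·f_3 from 8/3x + 6y^2 + 77/3y + 29/3 → 6y^2 + 125/3y + 71
  leading term y^2: subtract (-6/7)·f_1 from 6y^2 + 125/3y + 71 → 731/21y + 731/7
  leading term y: subtract (-3)·h_5 from 731/21y + 731/7 → 0
  remainder 0.

S(f_2,f_4): lcm = x^2y. S = 8/3x^2 + 1/3xy^2 + 8/3xy + 29/3x + 30y.
  leading term x^2: subtract (-8/3x)·f_3 from 8/3x^2 + 1/3xy^2 + 8/3xy + 29/3x + 30y → 1/3xy^2 + 56/3xy + 71x + 30y
  leading term xy^2: subtract (-1/21x)·f_1 from 1/3xy^2 + 56/3xy + 71x + 30y → 128/7xy + 510/7x + 30y
  leading term xy: subtract (128/21)·f_2 from 128/7xy + 510/7x + 30y → 506/21x - 394/21y - 3712/21
  leading term x: subtract (-506/21)·f_3 from 506/21x - 394/21y - 3712/21 → 2642/21y + 2642/7
  leading term y: subtract (-7926/731)·h_5 from 2642/21y + 2642/7 → 0
  remainder 0.

S(f_3,f_4): lcm = x^2. S = -17/3xy - 23x + 30.
  leading term xy: subtract (-17/9)·f_2 from -17/3xy - 23x + 30 → -71/9x + 136/9y + 763/9
  leading term x: subtract (71/9)·f_3 from -71/9x + 136/9y + 763/9 → -290/9y - 290/3
  leading term y: subtract (2030/731)·h_5 from -290/9y - 290/3 → 0
  remainder 0.

S(f_1,h_5): lcm = y^2. S = -13/7y - 39/7.
  leading term y: subtract (117/731)·h_5 from -13/7y - 39/7 → 0
  remainder 0.

S(f_2,h_5): lcm = xy. S = -1/3x + 8/3y + 29/3.
  leading term x: subtract (1/3)·f_3 from -1/3x + 8/3y + 29/3 → 2/3y + 2
  leading term y: subtract (-42/731)·h_5 from 2/3y + 2 → 0
  remainder 0.

S(f_3,h_5): leading monomials are coprime, so the S-polynomial reduces to 0 (Buchberger's first criterion).
S(f_4,h_5): leading monomials are coprime, so the S-polynomial reduces to 0 (Buchberger's first criterion).
Every S-polynomial of the final basis reduces to 0, so we have a Gröbner basis.
Inter-reduce: drop elements whose leading term is divisible by another's, tail-reduce, and make monic.
Reduced Gröbner basis: {x - 5, y + 3}.

The lex basis is triangular: the last element involves only y. Solving y + 3 = 0 gives y ∈ {-3}; substituting each value into the earlier elements determines the remaining variables.
  y = -3: the earlier basis element becomes x - 5 = 0, giving x = 5 — point (5, -3).
Substituting each solution back into the original system confirms all equations vanish.
This is the nonlinear analogue of row-reducing a linear system.

{(5, -3)}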